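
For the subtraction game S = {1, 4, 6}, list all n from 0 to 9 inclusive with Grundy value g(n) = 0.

0, 2, 5, 7

Compute g(0), g(1), … for moves {1, 4, 6}:
k:     0  1  2  3  4  5  6  7  8  9
g(k):  0  1  0  1  2  0  1  0  1  2
The P-positions (g = 0) in 0..9 are 0, 2, 5, 7.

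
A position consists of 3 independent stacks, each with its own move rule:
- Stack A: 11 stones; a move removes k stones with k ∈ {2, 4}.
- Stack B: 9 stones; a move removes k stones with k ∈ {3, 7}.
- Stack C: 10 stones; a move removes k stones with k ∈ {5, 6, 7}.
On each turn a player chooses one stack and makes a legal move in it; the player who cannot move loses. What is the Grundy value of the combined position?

Grundy values for stack A (subtraction set {2, 4}):
k:     0  1  2  3  4  5  6  7  8  9 10 11
g(k):  0  0  1  1  2  2  0  0  1  1  2  2
So g(11) = 2.
Build the Grundy sequence for stack B with g(k) = mex{g(k−s) : s ∈ {3, 7}, s ≤ k}:
g(0) = mex{} = 0
g(1) = mex{} = 0
g(2) = mex{} = 0
g(3) = mex{0} = 1
g(4) = mex{0} = 1
g(5) = mex{0} = 1
g(6) = mex{1} = 0
g(7) = mex{0,1} = 2
g(8) = mex{0,1} = 2
g(9) = mex{0} = 1
So g(9) = 1.
Build the Grundy sequence for stack C with g(k) = mex{g(k−s) : s ∈ {5, 6, 7}, s ≤ k}:
g(0) = mex{} = 0
g(1) = mex{} = 0
g(2) = mex{} = 0
g(3) = mex{} = 0
g(4) = mex{} = 0
g(5) = mex{0} = 1
g(6) = mex{0} = 1
g(7) = mex{0} = 1
g(8) = mex{0} = 1
g(9) = mex{0} = 1
g(10) = mex{0,1} = 2
So g(10) = 2.
By the Sprague-Grundy theorem, the Grundy value of a sum of independent games is the XOR of the component values.
Combined value = 2 XOR 1 XOR 2 = 1.

1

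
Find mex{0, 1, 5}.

The values 0, 1 are all present; 2 is the first non-negative integer missing from the set.

2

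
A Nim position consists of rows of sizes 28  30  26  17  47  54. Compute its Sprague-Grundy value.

16

Compute the nim-sum pairwise:
28 ⊕ 30 = 2
2 ⊕ 26 = 24
24 ⊕ 17 = 9
9 ⊕ 47 = 38
38 ⊕ 54 = 16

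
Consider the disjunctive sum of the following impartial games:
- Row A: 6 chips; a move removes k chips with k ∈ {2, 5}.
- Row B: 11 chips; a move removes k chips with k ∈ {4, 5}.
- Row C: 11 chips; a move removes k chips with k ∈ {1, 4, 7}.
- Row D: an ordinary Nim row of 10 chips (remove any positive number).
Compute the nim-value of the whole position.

10

Build the Grundy sequence for row A with g(k) = mex{g(k−s) : s ∈ {2, 5}, s ≤ k}:
g(0) = mex{} = 0
g(1) = mex{} = 0
g(2) = mex{0} = 1
g(3) = mex{0} = 1
g(4) = mex{1} = 0
g(5) = mex{0,1} = 2
g(6) = mex{0} = 1
So g(6) = 1.
Build the Grundy sequence for row B with g(k) = mex{g(k−s) : s ∈ {4, 5}, s ≤ k}:
k:     0  1  2  3  4  5  6  7  8  9 10 11
g(k):  0  0  0  0  1  1  1  1  2  0  0  0
So g(11) = 0.
Build the Grundy sequence for row C with g(k) = mex{g(k−s) : s ∈ {1, 4, 7}, s ≤ k}:
g(0) = mex{} = 0
g(1) = mex{0} = 1
g(2) = mex{1} = 0
g(3) = mex{0} = 1
g(4) = mex{0,1} = 2
g(5) = mex{1,2} = 0
g(6) = mex{0} = 1
g(7) = mex{0,1} = 2
g(8) = mex{1,2} = 0
g(9) = mex{0} = 1
g(10) = mex{1} = 0
g(11) = mex{0,2} = 1
So g(11) = 1.
Row D is a plain Nim row of size 10, so its Grundy value is 10.
By the Sprague-Grundy theorem, the Grundy value of a sum of independent games is the XOR of the component values.
Combined value = 1 ⊕ 0 ⊕ 1 ⊕ 10 = 10.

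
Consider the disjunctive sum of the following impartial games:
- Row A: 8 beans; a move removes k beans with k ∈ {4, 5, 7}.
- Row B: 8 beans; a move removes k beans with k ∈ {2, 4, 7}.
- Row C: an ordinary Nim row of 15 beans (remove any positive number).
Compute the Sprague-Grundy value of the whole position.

12

Grundy values for row A (subtraction set {4, 5, 7}):
k:     0  1  2  3  4  5  6  7  8
g(k):  0  0  0  0  1  1  1  1  2
So g(8) = 2.
For row B, compute g(0), g(1), … with moves {2, 4, 7}:
g(0) = mex{} = 0
g(1) = mex{} = 0
g(2) = mex{0} = 1
g(3) = mex{0} = 1
g(4) = mex{0,1} = 2
g(5) = mex{0,1} = 2
g(6) = mex{1,2} = 0
g(7) = mex{0,1,2} = 3
g(8) = mex{0,2} = 1
So g(8) = 1.
Row C is a plain Nim row of size 15, so its Grundy value is 15.
The value of a disjunctive sum is the nim-sum of the parts.
Combined value = 2 ⊕ 1 ⊕ 15 = 12.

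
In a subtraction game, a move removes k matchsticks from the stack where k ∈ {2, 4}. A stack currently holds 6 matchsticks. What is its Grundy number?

0

Build the Grundy sequence with g(k) = mex{g(k−s) : s ∈ {2, 4}, s ≤ k}:
k:     0  1  2  3  4  5  6
g(k):  0  0  1  1  2  2  0
So g(6) = 0.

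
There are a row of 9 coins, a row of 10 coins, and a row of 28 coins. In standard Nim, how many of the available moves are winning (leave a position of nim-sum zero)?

1

Compute the nim-sum pairwise:
9 XOR 10 = 3
3 XOR 28 = 31
The overall nim-sum is X = 31. A row of size p has a winning move iff p XOR X < p (reduce it to p XOR X).
  9: 9 XOR 31 = 22 ≥ 9 — no move.
  10: 10 XOR 31 = 21 ≥ 10 — no move.
  28: 28 XOR 31 = 3 < 28 — winning move (to 3).
That gives 1 winning move.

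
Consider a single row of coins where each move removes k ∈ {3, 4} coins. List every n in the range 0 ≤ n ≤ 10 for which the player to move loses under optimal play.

Grundy values for subtraction set {3, 4}:
k:     0  1  2  3  4  5  6  7  8  9 10
g(k):  0  0  0  1  1  1  2  0  0  0  1
The P-positions (g = 0) in 0..10 are 0, 1, 2, 7, 8, 9.

0, 1, 2, 7, 8, 9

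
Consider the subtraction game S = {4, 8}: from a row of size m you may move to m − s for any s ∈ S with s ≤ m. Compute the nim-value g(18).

1

Build the Grundy sequence with g(k) = mex{g(k−s) : s ∈ {4, 8}, s ≤ k}:
k:     0  1  2  3  4  5  6  7  8  9 10 11 12 13 14 15 16 17 18
g(k):  0  0  0  0  1  1  1  1  2  2  2  2  0  0  0  0  1  1  1
So g(18) = 1.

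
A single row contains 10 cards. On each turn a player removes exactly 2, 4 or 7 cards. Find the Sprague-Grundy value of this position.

Grundy values for subtraction set {2, 4, 7}:
k:     0  1  2  3  4  5  6  7  8  9 10
g(k):  0  0  1  1  2  2  0  3  1  0  2
So g(10) = 2.

2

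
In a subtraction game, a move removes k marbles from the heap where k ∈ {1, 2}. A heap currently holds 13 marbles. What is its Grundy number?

Grundy values for subtraction set {1, 2}:
g(0) = mex{} = 0
g(1) = mex{0} = 1
g(2) = mex{0,1} = 2
g(3) = mex{1,2} = 0
g(4) = mex{0,2} = 1
g(5) = mex{0,1} = 2
g(6) = mex{1,2} = 0
g(7) = mex{0,2} = 1
g(8) = mex{0,1} = 2
g(9) = mex{1,2} = 0
g(10) = mex{0,2} = 1
g(11) = mex{0,1} = 2
g(12) = mex{1,2} = 0
g(13) = mex{0,2} = 1
So g(13) = 1.

1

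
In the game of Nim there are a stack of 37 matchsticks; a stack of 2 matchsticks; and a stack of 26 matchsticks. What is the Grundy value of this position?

61

Bitwise XOR of the heap sizes:
  100101  (37)
  000010  (2)
  011010  (26)
  ------
  111101  (61)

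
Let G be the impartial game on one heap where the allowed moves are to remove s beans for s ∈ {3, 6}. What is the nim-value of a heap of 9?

0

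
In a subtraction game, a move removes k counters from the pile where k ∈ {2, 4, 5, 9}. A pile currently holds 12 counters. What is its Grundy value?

2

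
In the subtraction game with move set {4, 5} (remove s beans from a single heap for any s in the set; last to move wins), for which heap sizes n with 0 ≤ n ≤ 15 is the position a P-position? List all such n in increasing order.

Compute g(0), g(1), … for moves {4, 5}:
k:     0  1  2  3  4  5  6  7  8  9 10 11 12 13 14 15
g(k):  0  0  0  0  1  1  1  1  2  0  0  0  0  1  1  1
The P-positions (g = 0) in 0..15 are 0, 1, 2, 3, 9, 10, 11, 12.

0, 1, 2, 3, 9, 10, 11, 12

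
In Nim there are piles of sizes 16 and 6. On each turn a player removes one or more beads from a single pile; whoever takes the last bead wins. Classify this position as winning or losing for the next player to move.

Winning position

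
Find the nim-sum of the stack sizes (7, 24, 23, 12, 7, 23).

Write each in binary and XOR column by column:
  00111  (7)
  11000  (24)
  10111  (23)
  01100  (12)
  00111  (7)
  10111  (23)
  -----
  10100  (20)

20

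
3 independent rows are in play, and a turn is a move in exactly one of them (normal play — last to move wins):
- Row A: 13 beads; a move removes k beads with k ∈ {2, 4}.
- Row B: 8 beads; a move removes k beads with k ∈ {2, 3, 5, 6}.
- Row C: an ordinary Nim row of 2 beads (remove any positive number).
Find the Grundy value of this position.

2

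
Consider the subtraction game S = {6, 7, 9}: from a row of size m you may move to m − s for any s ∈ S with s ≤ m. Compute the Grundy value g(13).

Grundy values for subtraction set {6, 7, 9}:
g(0) = mex{} = 0
g(1) = mex{} = 0
g(2) = mex{} = 0
g(3) = mex{} = 0
g(4) = mex{} = 0
g(5) = mex{} = 0
g(6) = mex{0} = 1
g(7) = mex{0} = 1
g(8) = mex{0} = 1
g(9) = mex{0} = 1
g(10) = mex{0} = 1
g(11) = mex{0} = 1
g(12) = mex{0,1} = 2
g(13) = mex{0,1} = 2
So g(13) = 2.

2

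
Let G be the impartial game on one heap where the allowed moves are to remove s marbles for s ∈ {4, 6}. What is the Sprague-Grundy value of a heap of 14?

Build the Grundy sequence with g(k) = mex{g(k−s) : s ∈ {4, 6}, s ≤ k}:
g(0) = mex{} = 0
g(1) = mex{} = 0
g(2) = mex{} = 0
g(3) = mex{} = 0
g(4) = mex{0} = 1
g(5) = mex{0} = 1
g(6) = mex{0} = 1
g(7) = mex{0} = 1
g(8) = mex{0,1} = 2
g(9) = mex{0,1} = 2
g(10) = mex{1} = 0
g(11) = mex{1} = 0
g(12) = mex{1,2} = 0
g(13) = mex{1,2} = 0
g(14) = mex{0,2} = 1
So g(14) = 1.

1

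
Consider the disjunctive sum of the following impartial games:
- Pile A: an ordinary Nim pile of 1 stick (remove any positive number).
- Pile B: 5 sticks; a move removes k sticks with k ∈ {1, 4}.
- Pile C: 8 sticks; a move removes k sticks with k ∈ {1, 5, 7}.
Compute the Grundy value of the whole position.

1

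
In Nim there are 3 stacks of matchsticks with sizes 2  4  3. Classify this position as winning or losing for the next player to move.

Nim-sum: 2 XOR 4 XOR 3 = 5.
The nim-sum is 5 ≠ 0, so this is an N-position: the player to move can win.

Winning position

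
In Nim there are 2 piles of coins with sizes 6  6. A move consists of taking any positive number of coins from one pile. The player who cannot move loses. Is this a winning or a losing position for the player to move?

Compute the nim-sum pairwise:
6 ⊕ 6 = 0
The nim-sum is 0, so this is a P-position: the player to move is in a losing position under optimal play.

Losing position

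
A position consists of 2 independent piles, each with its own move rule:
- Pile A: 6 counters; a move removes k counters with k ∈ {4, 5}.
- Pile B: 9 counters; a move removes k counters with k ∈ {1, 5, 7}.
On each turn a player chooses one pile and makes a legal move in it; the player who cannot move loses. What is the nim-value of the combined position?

0

Grundy values for pile A (subtraction set {4, 5}):
g(0) = mex{} = 0
g(1) = mex{} = 0
g(2) = mex{} = 0
g(3) = mex{} = 0
g(4) = mex{0} = 1
g(5) = mex{0} = 1
g(6) = mex{0} = 1
So g(6) = 1.
For pile B, compute g(0), g(1), … with moves {1, 5, 7}:
k:     0  1  2  3  4  5  6  7  8  9
g(k):  0  1  0  1  0  1  0  1  0  1
So g(9) = 1.
By the Sprague-Grundy theorem, the Grundy value of a sum of independent games is the XOR of the component values.
Combined value = 1 ⊕ 1 = 0.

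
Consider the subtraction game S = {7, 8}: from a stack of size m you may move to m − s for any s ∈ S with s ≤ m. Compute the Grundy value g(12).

1

Compute g(0), g(1), … for moves {7, 8}:
k:     0  1  2  3  4  5  6  7  8  9 10 11 12
g(k):  0  0  0  0  0  0  0  1  1  1  1  1  1
So g(12) = 1.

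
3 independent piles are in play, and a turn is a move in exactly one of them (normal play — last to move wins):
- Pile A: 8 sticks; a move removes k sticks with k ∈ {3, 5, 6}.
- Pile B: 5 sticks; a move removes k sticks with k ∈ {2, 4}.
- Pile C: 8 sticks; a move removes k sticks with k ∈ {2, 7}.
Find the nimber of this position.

For pile A, compute g(0), g(1), … with moves {3, 5, 6}:
g(0) = mex{} = 0
g(1) = mex{} = 0
g(2) = mex{} = 0
g(3) = mex{0} = 1
g(4) = mex{0} = 1
g(5) = mex{0} = 1
g(6) = mex{0,1} = 2
g(7) = mex{0,1} = 2
g(8) = mex{0,1} = 2
So g(8) = 2.
For pile B, compute g(0), g(1), … with moves {2, 4}:
k:     0  1  2  3  4  5
g(k):  0  0  1  1  2  2
So g(5) = 2.
Build the Grundy sequence for pile C with g(k) = mex{g(k−s) : s ∈ {2, 7}, s ≤ k}:
k:     0  1  2  3  4  5  6  7  8
g(k):  0  0  1  1  0  0  1  1  2
So g(8) = 2.
By the Sprague-Grundy theorem, the Grundy value of a sum of independent games is the XOR of the component values.
Combined value = 2 XOR 2 XOR 2 = 2.

2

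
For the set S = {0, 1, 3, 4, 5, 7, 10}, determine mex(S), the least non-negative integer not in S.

The values 0, 1 are all present; 2 is the first non-negative integer missing from the set.

2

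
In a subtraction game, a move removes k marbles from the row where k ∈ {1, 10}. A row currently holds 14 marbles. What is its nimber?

1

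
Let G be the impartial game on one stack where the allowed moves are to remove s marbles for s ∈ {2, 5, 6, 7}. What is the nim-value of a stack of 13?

Build the Grundy sequence with g(k) = mex{g(k−s) : s ∈ {2, 5, 6, 7}, s ≤ k}:
g(0) = mex{} = 0
g(1) = mex{} = 0
g(2) = mex{0} = 1
g(3) = mex{0} = 1
g(4) = mex{1} = 0
g(5) = mex{0,1} = 2
g(6) = mex{0} = 1
g(7) = mex{0,1,2} = 3
g(8) = mex{0,1} = 2
g(9) = mex{0,1,3} = 2
g(10) = mex{0,1,2} = 3
g(11) = mex{0,1,2} = 3
g(12) = mex{1,2,3} = 0
g(13) = mex{1,2,3} = 0
So g(13) = 0.

0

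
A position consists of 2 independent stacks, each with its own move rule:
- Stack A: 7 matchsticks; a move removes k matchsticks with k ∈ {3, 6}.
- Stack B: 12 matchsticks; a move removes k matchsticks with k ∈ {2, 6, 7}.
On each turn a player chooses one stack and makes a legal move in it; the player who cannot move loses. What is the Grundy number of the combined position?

0

Build the Grundy sequence for stack A with g(k) = mex{g(k−s) : s ∈ {3, 6}, s ≤ k}:
k:     0  1  2  3  4  5  6  7
g(k):  0  0  0  1  1  1  2  2
So g(7) = 2.
For stack B, compute g(0), g(1), … with moves {2, 6, 7}:
g(0) = mex{} = 0
g(1) = mex{} = 0
g(2) = mex{0} = 1
g(3) = mex{0} = 1
g(4) = mex{1} = 0
g(5) = mex{1} = 0
g(6) = mex{0} = 1
g(7) = mex{0} = 1
g(8) = mex{0,1} = 2
g(9) = mex{1} = 0
g(10) = mex{0,1,2} = 3
g(11) = mex{0} = 1
g(12) = mex{0,1,3} = 2
So g(12) = 2.
By the Sprague-Grundy theorem, the Grundy value of a sum of independent games is the XOR of the component values.
Combined value = 2 ⊕ 2 = 0.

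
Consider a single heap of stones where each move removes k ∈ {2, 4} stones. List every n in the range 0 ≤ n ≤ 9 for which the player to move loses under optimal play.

Build the Grundy sequence with g(k) = mex{g(k−s) : s ∈ {2, 4}, s ≤ k}:
k:     0  1  2  3  4  5  6  7  8  9
g(k):  0  0  1  1  2  2  0  0  1  1
The P-positions (g = 0) in 0..9 are 0, 1, 6, 7.

0, 1, 6, 7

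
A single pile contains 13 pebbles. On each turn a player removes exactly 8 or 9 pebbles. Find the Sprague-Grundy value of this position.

Compute g(0), g(1), … for moves {8, 9}:
k:     0  1  2  3  4  5  6  7  8  9 10 11 12 13
g(k):  0  0  0  0  0  0  0  0  1  1  1  1  1  1
So g(13) = 1.

1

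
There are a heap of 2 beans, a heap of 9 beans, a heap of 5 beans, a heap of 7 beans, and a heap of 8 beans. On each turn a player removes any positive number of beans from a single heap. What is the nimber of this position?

Compute the nim-sum pairwise:
2 ^ 9 = 11
11 ^ 5 = 14
14 ^ 7 = 9
9 ^ 8 = 1

1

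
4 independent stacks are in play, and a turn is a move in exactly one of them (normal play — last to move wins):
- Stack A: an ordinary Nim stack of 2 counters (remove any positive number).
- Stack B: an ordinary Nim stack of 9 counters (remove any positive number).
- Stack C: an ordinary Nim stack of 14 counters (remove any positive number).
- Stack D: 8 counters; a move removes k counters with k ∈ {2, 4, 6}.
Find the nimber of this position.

Stack A is a plain Nim stack of size 2, so its Grundy value is 2.
Stack B is a plain Nim stack of size 9, so its Grundy value is 9.
Stack C is a plain Nim stack of size 14, so its Grundy value is 14.
Build the Grundy sequence for stack D with g(k) = mex{g(k−s) : s ∈ {2, 4, 6}, s ≤ k}:
k:     0  1  2  3  4  5  6  7  8
g(k):  0  0  1  1  2  2  3  3  0
So g(8) = 0.
By the Sprague-Grundy theorem, the Grundy value of a sum of independent games is the XOR of the component values.
Combined value = 2 ⊕ 9 ⊕ 14 ⊕ 0 = 5.

5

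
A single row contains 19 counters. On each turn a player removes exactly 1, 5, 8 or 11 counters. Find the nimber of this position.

Compute g(0), g(1), … for moves {1, 5, 8, 11}:
k:     0  1  2  3  4  5  6  7  8  9 10 11 12 13 14 15 16 17 18 19
g(k):  0  1  0  1  0  1  0  1  2  3  2  3  2  3  2  3  0  1  0  1
So g(19) = 1.

1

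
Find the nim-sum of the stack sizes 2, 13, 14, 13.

Compute the nim-sum pairwise:
2 ⊕ 13 = 15
15 ⊕ 14 = 1
1 ⊕ 13 = 12

12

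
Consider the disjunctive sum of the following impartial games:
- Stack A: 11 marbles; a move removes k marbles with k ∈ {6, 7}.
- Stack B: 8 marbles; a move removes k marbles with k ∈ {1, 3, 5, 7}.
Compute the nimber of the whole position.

1

For stack A, compute g(0), g(1), … with moves {6, 7}:
g(0) = mex{} = 0
g(1) = mex{} = 0
g(2) = mex{} = 0
g(3) = mex{} = 0
g(4) = mex{} = 0
g(5) = mex{} = 0
g(6) = mex{0} = 1
g(7) = mex{0} = 1
g(8) = mex{0} = 1
g(9) = mex{0} = 1
g(10) = mex{0} = 1
g(11) = mex{0} = 1
So g(11) = 1.
For stack B, compute g(0), g(1), … with moves {1, 3, 5, 7}:
g(0) = mex{} = 0
g(1) = mex{0} = 1
g(2) = mex{1} = 0
g(3) = mex{0} = 1
g(4) = mex{1} = 0
g(5) = mex{0} = 1
g(6) = mex{1} = 0
g(7) = mex{0} = 1
g(8) = mex{1} = 0
So g(8) = 0.
By the Sprague-Grundy theorem, the Grundy value of a sum of independent games is the XOR of the component values.
Combined value = 1 XOR 0 = 1.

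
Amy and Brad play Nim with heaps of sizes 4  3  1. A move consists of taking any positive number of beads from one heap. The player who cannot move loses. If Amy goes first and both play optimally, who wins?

Amy wins

Write each in binary and XOR column by column:
  100  (4)
  011  (3)
  001  (1)
  ---
  110  (6)
The nim-sum is 6 ≠ 0, so this is an N-position: the player to move can win; Amy has a winning move.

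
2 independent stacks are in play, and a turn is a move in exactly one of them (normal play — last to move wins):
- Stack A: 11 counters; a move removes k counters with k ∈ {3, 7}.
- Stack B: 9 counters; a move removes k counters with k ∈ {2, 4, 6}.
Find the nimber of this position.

0

Build the Grundy sequence for stack A with g(k) = mex{g(k−s) : s ∈ {3, 7}, s ≤ k}:
k:     0  1  2  3  4  5  6  7  8  9 10 11
g(k):  0  0  0  1  1  1  0  2  2  1  0  0
So g(11) = 0.
For stack B, compute g(0), g(1), … with moves {2, 4, 6}:
g(0) = mex{} = 0
g(1) = mex{} = 0
g(2) = mex{0} = 1
g(3) = mex{0} = 1
g(4) = mex{0,1} = 2
g(5) = mex{0,1} = 2
g(6) = mex{0,1,2} = 3
g(7) = mex{0,1,2} = 3
g(8) = mex{1,2,3} = 0
g(9) = mex{1,2,3} = 0
So g(9) = 0.
The value of a disjunctive sum is the nim-sum of the parts.
Combined value = 0 ⊕ 0 = 0.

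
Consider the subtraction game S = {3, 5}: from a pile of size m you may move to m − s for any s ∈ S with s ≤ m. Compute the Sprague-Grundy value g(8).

Compute g(0), g(1), … for moves {3, 5}:
g(0) = mex{} = 0
g(1) = mex{} = 0
g(2) = mex{} = 0
g(3) = mex{0} = 1
g(4) = mex{0} = 1
g(5) = mex{0} = 1
g(6) = mex{0,1} = 2
g(7) = mex{0,1} = 2
g(8) = mex{1} = 0
So g(8) = 0.

0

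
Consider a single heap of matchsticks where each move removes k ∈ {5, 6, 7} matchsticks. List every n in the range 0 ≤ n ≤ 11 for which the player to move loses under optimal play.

Grundy values for subtraction set {5, 6, 7}:
g(0) = mex{} = 0
g(1) = mex{} = 0
g(2) = mex{} = 0
g(3) = mex{} = 0
g(4) = mex{} = 0
g(5) = mex{0} = 1
g(6) = mex{0} = 1
g(7) = mex{0} = 1
g(8) = mex{0} = 1
g(9) = mex{0} = 1
g(10) = mex{0,1} = 2
g(11) = mex{0,1} = 2
The P-positions (g = 0) in 0..11 are 0, 1, 2, 3, 4.

0, 1, 2, 3, 4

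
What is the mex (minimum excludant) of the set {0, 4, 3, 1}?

The values 0, 1 are all present; 2 is the first non-negative integer missing from the set.

2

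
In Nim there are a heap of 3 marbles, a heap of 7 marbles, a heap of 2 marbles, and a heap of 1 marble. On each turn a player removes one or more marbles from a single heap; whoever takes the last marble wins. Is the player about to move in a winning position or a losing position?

Winning position

Nim-sum: 3 ⊕ 7 ⊕ 2 ⊕ 1 = 7.
The nim-sum is 7 ≠ 0, so this is an N-position: the player to move can win.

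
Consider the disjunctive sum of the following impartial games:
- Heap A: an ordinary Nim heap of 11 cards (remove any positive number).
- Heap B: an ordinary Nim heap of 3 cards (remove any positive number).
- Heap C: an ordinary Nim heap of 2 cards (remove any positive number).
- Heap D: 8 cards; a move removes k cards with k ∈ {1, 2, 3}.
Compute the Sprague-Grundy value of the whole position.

10

Heap A is a plain Nim heap of size 11, so its Grundy value is 11.
Heap B is a plain Nim heap of size 3, so its Grundy value is 3.
Heap C is a plain Nim heap of size 2, so its Grundy value is 2.
Grundy values for heap D (subtraction set {1, 2, 3}):
k:     0  1  2  3  4  5  6  7  8
g(k):  0  1  2  3  0  1  2  3  0
So g(8) = 0.
By the Sprague-Grundy theorem, the Grundy value of a sum of independent games is the XOR of the component values.
Combined value = 11 XOR 3 XOR 2 XOR 0 = 10.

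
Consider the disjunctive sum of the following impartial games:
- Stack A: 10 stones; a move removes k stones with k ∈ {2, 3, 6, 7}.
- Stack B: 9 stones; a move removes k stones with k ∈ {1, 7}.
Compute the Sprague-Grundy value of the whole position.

For stack A, compute g(0), g(1), … with moves {2, 3, 6, 7}:
k:     0  1  2  3  4  5  6  7  8  9 10
g(k):  0  0  1  1  2  0  3  1  2  0  0
So g(10) = 0.
For stack B, compute g(0), g(1), … with moves {1, 7}:
k:     0  1  2  3  4  5  6  7  8  9
g(k):  0  1  0  1  0  1  0  1  0  1
So g(9) = 1.
The value of a disjunctive sum is the nim-sum of the parts.
Combined value = 0 ⊕ 1 = 1.

1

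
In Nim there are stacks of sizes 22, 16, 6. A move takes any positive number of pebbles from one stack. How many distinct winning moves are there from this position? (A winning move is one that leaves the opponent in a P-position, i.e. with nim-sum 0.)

0

Compute the nim-sum pairwise:
22 XOR 16 = 6
6 XOR 6 = 0
The nim-sum is already 0, so every move leaves a nonzero nim-sum — there are no winning moves.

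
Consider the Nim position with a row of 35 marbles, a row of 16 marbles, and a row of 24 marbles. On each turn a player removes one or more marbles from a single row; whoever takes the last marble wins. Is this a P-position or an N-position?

Bitwise XOR of the heap sizes:
  100011  (35)
  010000  (16)
  011000  (24)
  ------
  101011  (43)
The nim-sum is 43 ≠ 0, so this is an N-position: the player to move can win.

N-position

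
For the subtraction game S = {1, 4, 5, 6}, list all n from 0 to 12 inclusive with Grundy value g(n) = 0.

0, 2, 9, 11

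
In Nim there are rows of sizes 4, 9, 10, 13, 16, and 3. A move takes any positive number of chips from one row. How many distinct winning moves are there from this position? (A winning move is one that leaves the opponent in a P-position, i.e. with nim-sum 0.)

1

Compute the nim-sum pairwise:
4 XOR 9 = 13
13 XOR 10 = 7
7 XOR 13 = 10
10 XOR 16 = 26
26 XOR 3 = 25
The overall nim-sum is X = 25. A row of size p has a winning move iff p XOR X < p (reduce it to p XOR X).
  4: 4 XOR 25 = 29 ≥ 4 — no move.
  9: 9 XOR 25 = 16 ≥ 9 — no move.
  10: 10 XOR 25 = 19 ≥ 10 — no move.
  13: 13 XOR 25 = 20 ≥ 13 — no move.
  16: 16 XOR 25 = 9 < 16 — winning move (to 9).
  3: 3 XOR 25 = 26 ≥ 3 — no move.
That gives 1 winning move.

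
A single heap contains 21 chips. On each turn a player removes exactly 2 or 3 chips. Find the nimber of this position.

0

Grundy values for subtraction set {2, 3}:
k:     0  1  2  3  4  5  6  7  8  9 10 11 12 13 14 15 16 17 18 19 20 21
g(k):  0  0  1  1  2  0  0  1  1  2  0  0  1  1  2  0  0  1  1  2  0  0
So g(21) = 0.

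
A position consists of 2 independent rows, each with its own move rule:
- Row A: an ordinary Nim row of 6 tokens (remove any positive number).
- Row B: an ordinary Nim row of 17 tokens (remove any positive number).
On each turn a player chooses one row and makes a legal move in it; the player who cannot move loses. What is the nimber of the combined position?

Row A is a plain Nim row of size 6, so its Grundy value is 6.
Row B is a plain Nim row of size 17, so its Grundy value is 17.
The value of a disjunctive sum is the nim-sum of the parts.
Combined value = 6 ⊕ 17 = 23.

23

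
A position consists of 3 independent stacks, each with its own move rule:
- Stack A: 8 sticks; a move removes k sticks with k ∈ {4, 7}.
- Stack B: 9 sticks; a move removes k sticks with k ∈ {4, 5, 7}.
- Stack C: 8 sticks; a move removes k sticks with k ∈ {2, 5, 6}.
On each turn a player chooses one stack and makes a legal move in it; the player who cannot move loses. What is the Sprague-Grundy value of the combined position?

Grundy values for stack A (subtraction set {4, 7}):
k:     0  1  2  3  4  5  6  7  8
g(k):  0  0  0  0  1  1  1  1  2
So g(8) = 2.
Build the Grundy sequence for stack B with g(k) = mex{g(k−s) : s ∈ {4, 5, 7}, s ≤ k}:
k:     0  1  2  3  4  5  6  7  8  9
g(k):  0  0  0  0  1  1  1  1  2  2
So g(9) = 2.
Grundy values for stack C (subtraction set {2, 5, 6}):
g(0) = mex{} = 0
g(1) = mex{} = 0
g(2) = mex{0} = 1
g(3) = mex{0} = 1
g(4) = mex{1} = 0
g(5) = mex{0,1} = 2
g(6) = mex{0} = 1
g(7) = mex{0,1,2} = 3
g(8) = mex{1} = 0
So g(8) = 0.
By the Sprague-Grundy theorem, the Grundy value of a sum of independent games is the XOR of the component values.
Combined value = 2 ⊕ 2 ⊕ 0 = 0.

0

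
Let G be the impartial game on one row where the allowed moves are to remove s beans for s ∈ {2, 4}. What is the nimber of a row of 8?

1

Grundy values for subtraction set {2, 4}:
g(0) = mex{} = 0
g(1) = mex{} = 0
g(2) = mex{0} = 1
g(3) = mex{0} = 1
g(4) = mex{0,1} = 2
g(5) = mex{0,1} = 2
g(6) = mex{1,2} = 0
g(7) = mex{1,2} = 0
g(8) = mex{0,2} = 1
So g(8) = 1.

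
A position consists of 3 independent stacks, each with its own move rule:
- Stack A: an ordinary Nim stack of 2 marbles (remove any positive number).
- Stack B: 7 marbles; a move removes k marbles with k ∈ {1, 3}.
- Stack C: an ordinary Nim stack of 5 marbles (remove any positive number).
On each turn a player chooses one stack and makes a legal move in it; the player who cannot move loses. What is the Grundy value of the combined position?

6

Stack A is a plain Nim stack of size 2, so its Grundy value is 2.
For stack B, compute g(0), g(1), … with moves {1, 3}:
g(0) = mex{} = 0
g(1) = mex{0} = 1
g(2) = mex{1} = 0
g(3) = mex{0} = 1
g(4) = mex{1} = 0
g(5) = mex{0} = 1
g(6) = mex{1} = 0
g(7) = mex{0} = 1
So g(7) = 1.
Stack C is a plain Nim stack of size 5, so its Grundy value is 5.
The value of a disjunctive sum is the nim-sum of the parts.
Combined value = 2 XOR 1 XOR 5 = 6.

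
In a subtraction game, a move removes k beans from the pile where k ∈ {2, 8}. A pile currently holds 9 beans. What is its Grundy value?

2

Compute g(0), g(1), … for moves {2, 8}:
g(0) = mex{} = 0
g(1) = mex{} = 0
g(2) = mex{0} = 1
g(3) = mex{0} = 1
g(4) = mex{1} = 0
g(5) = mex{1} = 0
g(6) = mex{0} = 1
g(7) = mex{0} = 1
g(8) = mex{0,1} = 2
g(9) = mex{0,1} = 2
So g(9) = 2.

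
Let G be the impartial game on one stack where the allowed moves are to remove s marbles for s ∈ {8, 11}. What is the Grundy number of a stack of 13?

1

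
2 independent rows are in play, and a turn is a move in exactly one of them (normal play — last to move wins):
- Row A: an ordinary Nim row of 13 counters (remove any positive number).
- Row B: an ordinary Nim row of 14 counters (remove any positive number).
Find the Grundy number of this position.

Row A is a plain Nim row of size 13, so its Grundy value is 13.
Row B is a plain Nim row of size 14, so its Grundy value is 14.
The value of a disjunctive sum is the nim-sum of the parts.
Combined value = 13 XOR 14 = 3.

3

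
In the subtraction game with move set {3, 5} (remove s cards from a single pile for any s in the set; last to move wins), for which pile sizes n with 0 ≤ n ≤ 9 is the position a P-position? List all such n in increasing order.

0, 1, 2, 8, 9

Compute g(0), g(1), … for moves {3, 5}:
k:     0  1  2  3  4  5  6  7  8  9
g(k):  0  0  0  1  1  1  2  2  0  0
The P-positions (g = 0) in 0..9 are 0, 1, 2, 8, 9.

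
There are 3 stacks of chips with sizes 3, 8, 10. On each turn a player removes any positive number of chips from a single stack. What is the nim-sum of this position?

1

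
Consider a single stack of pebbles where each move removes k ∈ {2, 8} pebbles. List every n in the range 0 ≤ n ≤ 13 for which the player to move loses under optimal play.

Build the Grundy sequence with g(k) = mex{g(k−s) : s ∈ {2, 8}, s ≤ k}:
k:     0  1  2  3  4  5  6  7  8  9 10 11 12 13
g(k):  0  0  1  1  0  0  1  1  2  2  0  0  1  1
The P-positions (g = 0) in 0..13 are 0, 1, 4, 5, 10, 11.

0, 1, 4, 5, 10, 11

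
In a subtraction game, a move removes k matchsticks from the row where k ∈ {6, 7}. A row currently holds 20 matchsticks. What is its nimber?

1

Grundy values for subtraction set {6, 7}:
k:     0  1  2  3  4  5  6  7  8  9 10 11 12 13 14 15 16 17 18 19 20
g(k):  0  0  0  0  0  0  1  1  1  1  1  1  2  0  0  0  0  0  0  1  1
So g(20) = 1.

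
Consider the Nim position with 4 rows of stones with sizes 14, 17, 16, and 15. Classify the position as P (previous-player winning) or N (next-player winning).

Nim-sum: 14 ⊕ 17 ⊕ 16 ⊕ 15 = 0.
The nim-sum is 0, so this is a P-position: the player to move is in a losing position under optimal play.

P-position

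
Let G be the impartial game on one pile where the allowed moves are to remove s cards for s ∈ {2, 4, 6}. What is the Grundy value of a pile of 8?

Compute g(0), g(1), … for moves {2, 4, 6}:
k:     0  1  2  3  4  5  6  7  8
g(k):  0  0  1  1  2  2  3  3  0
So g(8) = 0.

0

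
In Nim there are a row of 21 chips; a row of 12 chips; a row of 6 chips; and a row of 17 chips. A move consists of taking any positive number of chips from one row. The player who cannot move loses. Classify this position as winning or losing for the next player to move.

Winning position

Compute the nim-sum pairwise:
21 ^ 12 = 25
25 ^ 6 = 31
31 ^ 17 = 14
The nim-sum is 14 ≠ 0, so this is an N-position: the player to move can win.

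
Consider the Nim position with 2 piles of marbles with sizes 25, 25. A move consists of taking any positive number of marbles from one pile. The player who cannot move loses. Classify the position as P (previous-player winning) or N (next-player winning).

P-position

Nim-sum: 25 ⊕ 25 = 0.
The nim-sum is 0, so this is a P-position: the player to move is in a losing position under optimal play.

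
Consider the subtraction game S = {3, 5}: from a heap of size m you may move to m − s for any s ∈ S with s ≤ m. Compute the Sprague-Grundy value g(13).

1

Compute g(0), g(1), … for moves {3, 5}:
k:     0  1  2  3  4  5  6  7  8  9 10 11 12 13
g(k):  0  0  0  1  1  1  2  2  0  0  0  1  1  1
So g(13) = 1.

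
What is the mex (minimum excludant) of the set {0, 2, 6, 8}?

0 is in the set but 1 is not, so the mex is 1.

1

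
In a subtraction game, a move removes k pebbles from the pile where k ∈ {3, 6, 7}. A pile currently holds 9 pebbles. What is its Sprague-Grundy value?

3

Compute g(0), g(1), … for moves {3, 6, 7}:
k:     0  1  2  3  4  5  6  7  8  9
g(k):  0  0  0  1  1  1  2  2  2  3
So g(9) = 3.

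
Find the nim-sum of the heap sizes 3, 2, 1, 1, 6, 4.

Bitwise XOR of the heap sizes:
  011  (3)
  010  (2)
  001  (1)
  001  (1)
  110  (6)
  100  (4)
  ---
  011  (3)

3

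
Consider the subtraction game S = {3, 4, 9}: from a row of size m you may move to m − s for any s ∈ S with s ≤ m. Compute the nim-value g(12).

2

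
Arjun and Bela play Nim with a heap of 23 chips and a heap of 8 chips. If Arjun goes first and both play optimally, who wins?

Arjun wins

Write each in binary and XOR column by column:
  10111  (23)
  01000  (8)
  -----
  11111  (31)
The nim-sum is 31 ≠ 0, so this is an N-position: the player to move can win; Arjun has a winning move.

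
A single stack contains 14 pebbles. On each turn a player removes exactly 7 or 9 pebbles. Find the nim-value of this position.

2

Compute g(0), g(1), … for moves {7, 9}:
k:     0  1  2  3  4  5  6  7  8  9 10 11 12 13 14
g(k):  0  0  0  0  0  0  0  1  1  1  1  1  1  1  2
So g(14) = 2.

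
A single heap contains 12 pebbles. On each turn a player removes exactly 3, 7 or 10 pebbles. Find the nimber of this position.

Grundy values for subtraction set {3, 7, 10}:
g(0) = mex{} = 0
g(1) = mex{} = 0
g(2) = mex{} = 0
g(3) = mex{0} = 1
g(4) = mex{0} = 1
g(5) = mex{0} = 1
g(6) = mex{1} = 0
g(7) = mex{0,1} = 2
g(8) = mex{0,1} = 2
g(9) = mex{0} = 1
g(10) = mex{0,1,2} = 3
g(11) = mex{0,1,2} = 3
g(12) = mex{0,1} = 2
So g(12) = 2.

2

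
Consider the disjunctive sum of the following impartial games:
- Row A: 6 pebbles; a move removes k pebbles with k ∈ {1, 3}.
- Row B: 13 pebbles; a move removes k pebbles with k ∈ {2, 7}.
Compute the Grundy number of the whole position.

Grundy values for row A (subtraction set {1, 3}):
k:     0  1  2  3  4  5  6
g(k):  0  1  0  1  0  1  0
So g(6) = 0.
For row B, compute g(0), g(1), … with moves {2, 7}:
k:     0  1  2  3  4  5  6  7  8  9 10 11 12 13
g(k):  0  0  1  1  0  0  1  1  2  0  0  1  1  0
So g(13) = 0.
The value of a disjunctive sum is the nim-sum of the parts.
Combined value = 0 ⊕ 0 = 0.

0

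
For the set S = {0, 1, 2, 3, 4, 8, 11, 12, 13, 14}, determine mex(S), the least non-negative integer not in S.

The values 0, 1, 2, 3, 4 are all present; 5 is the first non-negative integer missing from the set.

5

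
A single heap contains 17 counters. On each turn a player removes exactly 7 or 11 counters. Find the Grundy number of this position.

2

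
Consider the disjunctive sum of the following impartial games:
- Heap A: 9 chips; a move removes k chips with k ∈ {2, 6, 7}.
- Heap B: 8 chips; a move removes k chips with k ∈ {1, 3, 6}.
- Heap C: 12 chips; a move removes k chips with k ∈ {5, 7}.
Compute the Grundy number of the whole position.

Grundy values for heap A (subtraction set {2, 6, 7}):
g(0) = mex{} = 0
g(1) = mex{} = 0
g(2) = mex{0} = 1
g(3) = mex{0} = 1
g(4) = mex{1} = 0
g(5) = mex{1} = 0
g(6) = mex{0} = 1
g(7) = mex{0} = 1
g(8) = mex{0,1} = 2
g(9) = mex{1} = 0
So g(9) = 0.
Grundy values for heap B (subtraction set {1, 3, 6}):
g(0) = mex{} = 0
g(1) = mex{0} = 1
g(2) = mex{1} = 0
g(3) = mex{0} = 1
g(4) = mex{1} = 0
g(5) = mex{0} = 1
g(6) = mex{0,1} = 2
g(7) = mex{0,1,2} = 3
g(8) = mex{0,1,3} = 2
So g(8) = 2.
For heap C, compute g(0), g(1), … with moves {5, 7}:
k:     0  1  2  3  4  5  6  7  8  9 10 11 12
g(k):  0  0  0  0  0  1  1  1  1  1  2  2  0
So g(12) = 0.
By the Sprague-Grundy theorem, the Grundy value of a sum of independent games is the XOR of the component values.
Combined value = 0 XOR 2 XOR 0 = 2.

2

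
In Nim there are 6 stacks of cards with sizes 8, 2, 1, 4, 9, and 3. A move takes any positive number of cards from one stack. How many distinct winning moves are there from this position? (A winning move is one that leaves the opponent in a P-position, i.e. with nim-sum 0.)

Nim-sum: 8 ⊕ 2 ⊕ 1 ⊕ 4 ⊕ 9 ⊕ 3 = 5.
The overall nim-sum is X = 5. A stack of size p has a winning move iff p XOR X < p (reduce it to p XOR X).
  8: 8 XOR 5 = 13 ≥ 8 — no move.
  2: 2 XOR 5 = 7 ≥ 2 — no move.
  1: 1 XOR 5 = 4 ≥ 1 — no move.
  4: 4 XOR 5 = 1 < 4 — winning move (to 1).
  9: 9 XOR 5 = 12 ≥ 9 — no move.
  3: 3 XOR 5 = 6 ≥ 3 — no move.
That gives 1 winning move.

1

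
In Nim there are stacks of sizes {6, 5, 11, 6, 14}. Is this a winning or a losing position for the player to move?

Compute the nim-sum pairwise:
6 ⊕ 5 = 3
3 ⊕ 11 = 8
8 ⊕ 6 = 14
14 ⊕ 14 = 0
The nim-sum is 0, so this is a P-position: the player to move is in a losing position under optimal play.

Losing position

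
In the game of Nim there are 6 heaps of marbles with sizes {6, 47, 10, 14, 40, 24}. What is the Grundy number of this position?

29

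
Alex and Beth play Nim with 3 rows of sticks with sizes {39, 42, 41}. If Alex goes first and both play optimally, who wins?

Compute the nim-sum pairwise:
39 XOR 42 = 13
13 XOR 41 = 36
The nim-sum is 36 ≠ 0, so this is an N-position: the player to move can win; Alex has a winning move.

Alex wins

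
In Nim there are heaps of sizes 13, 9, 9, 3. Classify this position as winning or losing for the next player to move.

Winning position

Write each in binary and XOR column by column:
  1101  (13)
  1001  (9)
  1001  (9)
  0011  (3)
  ----
  1110  (14)
The nim-sum is 14 ≠ 0, so this is an N-position: the player to move can win.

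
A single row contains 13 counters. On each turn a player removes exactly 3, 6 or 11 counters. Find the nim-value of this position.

1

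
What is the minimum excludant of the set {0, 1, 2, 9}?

The values 0, 1, 2 are all present; 3 is the first non-negative integer missing from the set.

3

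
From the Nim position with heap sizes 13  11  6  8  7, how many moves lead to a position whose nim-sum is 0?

3

Compute the nim-sum pairwise:
13 ^ 11 = 6
6 ^ 6 = 0
0 ^ 8 = 8
8 ^ 7 = 15
The overall nim-sum is X = 15. A heap of size p has a winning move iff p XOR X < p (reduce it to p XOR X).
  13: 13 XOR 15 = 2 < 13 — winning move (to 2).
  11: 11 XOR 15 = 4 < 11 — winning move (to 4).
  6: 6 XOR 15 = 9 ≥ 6 — no move.
  8: 8 XOR 15 = 7 < 8 — winning move (to 7).
  7: 7 XOR 15 = 8 ≥ 7 — no move.
That gives 3 winning moves.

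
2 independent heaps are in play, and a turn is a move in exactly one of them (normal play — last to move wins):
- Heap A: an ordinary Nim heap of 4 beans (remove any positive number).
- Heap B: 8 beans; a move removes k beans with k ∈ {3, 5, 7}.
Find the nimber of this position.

6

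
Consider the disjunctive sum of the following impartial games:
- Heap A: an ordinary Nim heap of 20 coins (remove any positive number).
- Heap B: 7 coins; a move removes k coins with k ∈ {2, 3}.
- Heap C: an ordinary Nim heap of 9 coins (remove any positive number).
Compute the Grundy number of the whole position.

Heap A is a plain Nim heap of size 20, so its Grundy value is 20.
For heap B, compute g(0), g(1), … with moves {2, 3}:
g(0) = mex{} = 0
g(1) = mex{} = 0
g(2) = mex{0} = 1
g(3) = mex{0} = 1
g(4) = mex{0,1} = 2
g(5) = mex{1} = 0
g(6) = mex{1,2} = 0
g(7) = mex{0,2} = 1
So g(7) = 1.
Heap C is a plain Nim heap of size 9, so its Grundy value is 9.
By the Sprague-Grundy theorem, the Grundy value of a sum of independent games is the XOR of the component values.
Combined value = 20 XOR 1 XOR 9 = 28.

28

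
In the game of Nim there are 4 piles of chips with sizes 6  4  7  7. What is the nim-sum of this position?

2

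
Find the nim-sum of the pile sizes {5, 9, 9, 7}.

2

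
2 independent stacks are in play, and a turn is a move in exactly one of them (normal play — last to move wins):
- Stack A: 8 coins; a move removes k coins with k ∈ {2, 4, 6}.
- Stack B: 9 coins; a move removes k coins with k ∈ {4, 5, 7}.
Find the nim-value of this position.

2

Build the Grundy sequence for stack A with g(k) = mex{g(k−s) : s ∈ {2, 4, 6}, s ≤ k}:
k:     0  1  2  3  4  5  6  7  8
g(k):  0  0  1  1  2  2  3  3  0
So g(8) = 0.
Grundy values for stack B (subtraction set {4, 5, 7}):
g(0) = mex{} = 0
g(1) = mex{} = 0
g(2) = mex{} = 0
g(3) = mex{} = 0
g(4) = mex{0} = 1
g(5) = mex{0} = 1
g(6) = mex{0} = 1
g(7) = mex{0} = 1
g(8) = mex{0,1} = 2
g(9) = mex{0,1} = 2
So g(9) = 2.
By the Sprague-Grundy theorem, the Grundy value of a sum of independent games is the XOR of the component values.
Combined value = 0 XOR 2 = 2.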